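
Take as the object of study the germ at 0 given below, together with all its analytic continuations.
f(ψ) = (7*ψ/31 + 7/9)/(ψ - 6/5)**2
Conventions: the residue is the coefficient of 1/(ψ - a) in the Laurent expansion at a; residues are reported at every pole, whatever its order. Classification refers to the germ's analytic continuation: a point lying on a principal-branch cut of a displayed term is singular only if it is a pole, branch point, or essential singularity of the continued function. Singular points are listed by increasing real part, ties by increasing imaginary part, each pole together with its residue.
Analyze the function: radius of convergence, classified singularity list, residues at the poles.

Denominator factor (ψ - 6/5)^2: pole of order 2 at 6/5, modulus 6/5.
The radius of convergence is the smallest modulus among the singular points: 6/5.
At the order-2 pole 6/5 set g(ψ) = (ψ - (6/5))^2*f(ψ) = 7*ψ/31 + 7/9.
Order-2 pole: residue = g'(a); g'(6/5) = 7/31, so the residue is 7/31.

Radius of convergence at 0: 6/5.
At 6/5: a pole of order 2; residue 7/31.


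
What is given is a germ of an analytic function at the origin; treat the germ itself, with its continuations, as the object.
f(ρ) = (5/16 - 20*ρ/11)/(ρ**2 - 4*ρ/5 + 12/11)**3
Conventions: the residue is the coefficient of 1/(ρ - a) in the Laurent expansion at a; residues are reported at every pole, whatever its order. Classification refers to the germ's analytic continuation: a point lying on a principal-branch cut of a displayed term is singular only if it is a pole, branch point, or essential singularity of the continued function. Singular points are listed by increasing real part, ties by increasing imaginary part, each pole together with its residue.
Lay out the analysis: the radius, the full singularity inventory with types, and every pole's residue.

Radius of convergence at 0: (2/11)*sqrt(33).
At (2/5) - ((16/55)*sqrt(11))*i: a pole of order 3; residue -((7528125/268435456)*sqrt(11))*i.
At (2/5) + ((16/55)*sqrt(11))*i: a pole of order 3; residue ((7528125/268435456)*sqrt(11))*i.

Denominator factor (ρ**2 - 4*ρ/5 + 12/11)^3: discriminant -1024/275, complex-conjugate roots (2/5) + ((16/55)*sqrt(11))*i and (2/5) - ((16/55)*sqrt(11))*i; poles of order 3, moduli (2/11)*sqrt(33) and (2/11)*sqrt(33).
The radius of convergence is the smallest modulus among the singular points: (2/11)*sqrt(33).
The factor ρ**2 - 4*ρ/5 + 12/11 splits as (ρ - a)(ρ - a') with a = (2/5) - ((16/55)*sqrt(11))*i, a' = (2/5) + ((16/55)*sqrt(11))*i. At the order-3 pole a set g(ρ) = (ρ - a)^3*f(ρ) = [5/16 - 20*ρ/11] / (ρ - a')^3.
Order-3 pole: residue = g''(a)/2; g''((2/5) - ((16/55)*sqrt(11))*i) = -((7528125/134217728)*sqrt(11))*i, so the residue is -((7528125/268435456)*sqrt(11))*i.
The factor ρ**2 - 4*ρ/5 + 12/11 splits as (ρ - a)(ρ - a') with a = (2/5) + ((16/55)*sqrt(11))*i, a' = (2/5) - ((16/55)*sqrt(11))*i. At the order-3 pole a set g(ρ) = (ρ - a)^3*f(ρ) = [5/16 - 20*ρ/11] / (ρ - a')^3.
Order-3 pole: residue = g''(a)/2; g''((2/5) + ((16/55)*sqrt(11))*i) = ((7528125/134217728)*sqrt(11))*i, so the residue is ((7528125/268435456)*sqrt(11))*i.
List the singular points by increasing real part (a conjugate pair: the negative imaginary part first).


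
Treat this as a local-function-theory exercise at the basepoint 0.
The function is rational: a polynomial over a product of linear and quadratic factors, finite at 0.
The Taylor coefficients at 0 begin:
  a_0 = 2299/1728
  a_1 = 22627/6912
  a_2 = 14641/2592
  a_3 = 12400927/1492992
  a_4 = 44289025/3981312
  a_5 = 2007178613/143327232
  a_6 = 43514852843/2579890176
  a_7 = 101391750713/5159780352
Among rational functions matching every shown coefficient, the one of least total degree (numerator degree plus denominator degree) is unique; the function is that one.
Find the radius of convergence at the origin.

The radius of convergence is 12/11.

No rational of total degree below 4 reproduces all 8 coefficients; solving the [1/3] Pade equations on them gives f(δ) = (δ/2 - 19/11)/(δ - 12/11)**3, whose expansion matches every shown term.
Denominator factor (δ - 12/11)^3: pole of order 3 at 12/11, modulus 12/11.
The radius of convergence is the smallest modulus among the singular points: 12/11.


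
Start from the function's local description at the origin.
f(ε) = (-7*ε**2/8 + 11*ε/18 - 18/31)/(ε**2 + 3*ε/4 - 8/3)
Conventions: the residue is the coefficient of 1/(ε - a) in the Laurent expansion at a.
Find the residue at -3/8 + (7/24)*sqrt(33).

The factor ε**2 + 3*ε/4 - 8/3 splits as (ε - a)(ε - a') with a = -3/8 + (7/24)*sqrt(33), a' = -3/8 - (7/24)*sqrt(33). At the order-1 pole a set g(ε) = (ε - a)*f(ε) = [-7*ε**2/8 + 11*ε/18 - 18/31] / (ε - a').
Simple pole: residue = g(a) at a = -3/8 + (7/24)*sqrt(33), which is 365/576 - (26897/152768)*sqrt(33).

The residue is 365/576 - (26897/152768)*sqrt(33).


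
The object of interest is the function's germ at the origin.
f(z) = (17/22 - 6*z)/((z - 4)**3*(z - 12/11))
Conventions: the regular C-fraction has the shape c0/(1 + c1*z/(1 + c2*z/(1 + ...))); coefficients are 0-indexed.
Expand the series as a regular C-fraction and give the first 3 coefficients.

Taylor coefficients (expand at 0): a_0 = 17/1536, a_1 = -311/4608, a_2 = -13511/110592.
c0 = a_0 = 17/1536. Peel one level at a time: if S = 1 + c*z/S' with S'(0) = 1, then c is the z-coefficient of S and S' = c*z/(S - 1).
S_1 = c0/f = 1 + (311/51)*z + (111495/2312)*z^2 + ...; c1 = 311/51.
S_2 = c1*z/(S_1 - 1) = 1 + (-334485/42296)*z + ...; c2 = -334485/42296.

The regular C-fraction coefficients are [17/1536, 311/51, -334485/42296].


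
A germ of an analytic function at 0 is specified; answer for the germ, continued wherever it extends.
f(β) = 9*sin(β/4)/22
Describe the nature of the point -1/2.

There is no denominator, hence no pole anywhere.
The factor -sin(β/4) is entire.
So the germ continues analytically to -1/2.

The point is a regular point.


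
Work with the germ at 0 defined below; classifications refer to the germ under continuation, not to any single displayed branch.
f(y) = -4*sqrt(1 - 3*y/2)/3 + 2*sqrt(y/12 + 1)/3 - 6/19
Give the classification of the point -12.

The term (2/3)*sqrt(1 - y/(-12)) has argument 1 - -12/(-12) = 0 at -12: a square-root (algebraic, two-sheeted) branch point; the remaining terms are analytic or single-valued there.

The point is an algebraic (square-root) branch point.


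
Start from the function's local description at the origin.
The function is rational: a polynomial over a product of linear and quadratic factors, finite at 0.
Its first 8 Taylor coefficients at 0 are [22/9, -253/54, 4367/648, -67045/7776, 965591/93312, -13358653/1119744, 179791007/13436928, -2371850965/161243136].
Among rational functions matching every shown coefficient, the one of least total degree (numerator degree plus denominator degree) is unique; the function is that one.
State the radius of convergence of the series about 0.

No rational of total degree below 2 reproduces all 8 coefficients; solving the [0/2] Pade equations on them gives f(u) = 8/(3*(u + 1)*(u + 12/11)), whose expansion matches every shown term.
Denominator factor (u + 1): pole of order 1 at -1, modulus 1.
Denominator factor (u + 12/11): pole of order 1 at -12/11, modulus 12/11.
The radius of convergence is the smallest modulus among the singular points: 1.

The radius of convergence is 1.


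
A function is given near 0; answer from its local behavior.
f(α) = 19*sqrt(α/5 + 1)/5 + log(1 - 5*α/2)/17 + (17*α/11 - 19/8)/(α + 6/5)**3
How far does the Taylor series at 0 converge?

Denominator factor (α + 6/5)^3: pole of order 3 at -6/5, modulus 6/5.
Branch term (1/17)*log(1 - α/(2/5)): its argument vanishes at α = 2/5, a logarithmic branch point, modulus 2/5.
Branch term (19/5)*sqrt(1 - α/(-5)): its argument vanishes at α = -5, a square-root branch point, modulus 5.
The radius of convergence is the smallest modulus among the singular points: 2/5.

The radius of convergence is 2/5.


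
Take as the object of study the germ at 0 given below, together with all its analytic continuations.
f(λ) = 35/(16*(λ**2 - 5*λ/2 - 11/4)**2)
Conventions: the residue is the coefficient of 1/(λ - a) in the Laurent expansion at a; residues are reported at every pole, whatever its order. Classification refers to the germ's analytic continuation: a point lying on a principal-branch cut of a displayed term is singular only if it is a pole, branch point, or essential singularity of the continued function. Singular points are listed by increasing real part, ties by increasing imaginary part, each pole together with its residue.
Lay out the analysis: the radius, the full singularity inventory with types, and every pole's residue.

Radius of convergence at 0: -5/4 + (1/4)*sqrt(69).
At 5/4 - (1/4)*sqrt(69): a pole of order 2; residue (35/4761)*sqrt(69).
At 5/4 + (1/4)*sqrt(69): a pole of order 2; residue -(35/4761)*sqrt(69).

Denominator factor (λ**2 - 5*λ/2 - 11/4)^2: discriminant 69/4, real irrational roots 5/4 + (1/4)*sqrt(69) and 5/4 - (1/4)*sqrt(69); poles of order 2, moduli 5/4 + (1/4)*sqrt(69) and -5/4 + (1/4)*sqrt(69).
The radius of convergence is the smallest modulus among the singular points: -5/4 + (1/4)*sqrt(69).
The factor λ**2 - 5*λ/2 - 11/4 splits as (λ - a)(λ - a') with a = 5/4 - (1/4)*sqrt(69), a' = 5/4 + (1/4)*sqrt(69). At the order-2 pole a set g(λ) = (λ - a)^2*f(λ) = [35/16] / (λ - a')^2.
Order-2 pole: residue = g'(a); g'(5/4 - (1/4)*sqrt(69)) = (35/4761)*sqrt(69), so the residue is (35/4761)*sqrt(69).
The factor λ**2 - 5*λ/2 - 11/4 splits as (λ - a)(λ - a') with a = 5/4 + (1/4)*sqrt(69), a' = 5/4 - (1/4)*sqrt(69). At the order-2 pole a set g(λ) = (λ - a)^2*f(λ) = [35/16] / (λ - a')^2.
Order-2 pole: residue = g'(a); g'(5/4 + (1/4)*sqrt(69)) = -(35/4761)*sqrt(69), so the residue is -(35/4761)*sqrt(69).
List the singular points by increasing real part (a conjugate pair: the negative imaginary part first).


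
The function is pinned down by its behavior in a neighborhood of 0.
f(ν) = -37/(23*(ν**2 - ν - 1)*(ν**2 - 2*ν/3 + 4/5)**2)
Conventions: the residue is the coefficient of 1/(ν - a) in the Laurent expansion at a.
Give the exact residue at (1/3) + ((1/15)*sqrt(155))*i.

The factor ν**2 - 2*ν/3 + 4/5 splits as (ν - a)(ν - a') with a = (1/3) + ((1/15)*sqrt(155))*i, a' = (1/3) - ((1/15)*sqrt(155))*i. At the order-2 pole a set g(ν) = (ν - a)^2*f(ν) = [-37/(23*(ν**2 - ν - 1))] / (ν - a')^2.
Order-2 pole: residue = g'(a); g'((1/3) + ((1/15)*sqrt(155))*i) = (-2455875/32380366) - ((780460425/15558765863)*sqrt(155))*i, so the residue is (-2455875/32380366) - ((780460425/15558765863)*sqrt(155))*i.

The residue is (-2455875/32380366) - ((780460425/15558765863)*sqrt(155))*i.


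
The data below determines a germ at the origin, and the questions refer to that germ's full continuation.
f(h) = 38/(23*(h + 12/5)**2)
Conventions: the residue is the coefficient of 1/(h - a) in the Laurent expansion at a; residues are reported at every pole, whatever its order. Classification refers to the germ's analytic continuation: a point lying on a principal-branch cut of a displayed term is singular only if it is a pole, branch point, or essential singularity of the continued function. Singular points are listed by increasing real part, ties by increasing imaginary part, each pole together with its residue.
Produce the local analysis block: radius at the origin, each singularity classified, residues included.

Denominator factor (h + 12/5)^2: pole of order 2 at -12/5, modulus 12/5.
The radius of convergence is the smallest modulus among the singular points: 12/5.
At the order-2 pole -12/5 set g(h) = (h - (-12/5))^2*f(h) = 38/23.
Order-2 pole: residue = g'(a); g'(-12/5) = 0, so the residue is 0.

Radius of convergence at 0: 12/5.
At -12/5: a pole of order 2; residue 0.


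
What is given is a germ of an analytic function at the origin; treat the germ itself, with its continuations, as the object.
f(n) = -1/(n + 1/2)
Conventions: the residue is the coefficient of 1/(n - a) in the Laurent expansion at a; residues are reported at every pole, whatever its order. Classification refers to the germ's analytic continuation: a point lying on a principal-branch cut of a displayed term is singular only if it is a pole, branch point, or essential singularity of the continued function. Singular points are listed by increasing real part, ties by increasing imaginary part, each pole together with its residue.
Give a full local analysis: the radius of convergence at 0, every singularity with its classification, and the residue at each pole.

Denominator factor (n + 1/2): pole of order 1 at -1/2, modulus 1/2.
The radius of convergence is the smallest modulus among the singular points: 1/2.
At the order-1 pole -1/2 set g(n) = (n - (-1/2))*f(n) = -1.
Simple pole: residue = g(a) at a = -1/2, which is -1.

Radius of convergence at 0: 1/2.
At -1/2: a pole of order 1; residue -1.


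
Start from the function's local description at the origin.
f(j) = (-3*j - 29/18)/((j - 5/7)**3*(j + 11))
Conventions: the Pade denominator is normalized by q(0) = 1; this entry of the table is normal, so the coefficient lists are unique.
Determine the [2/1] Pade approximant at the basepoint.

Taylor coefficients needed (expand at 0): a_0 = 9947/24750, a_1 = 1633366/680625, a_2 = 286421464/37434375, a_3 = 2626223747/137259375.
Write the denominator as Q(j) = 1 + q1*j. Requiring Q*f - P = O(j^4) with deg P <= 2 kills the coefficients of j^3..j^3 in Q*f:
  j^3: a_3 + q1*a_2 = 0, i.e. 2626223747/137259375 + (286421464/37434375)*q1 = 0.
Solving this linear system: q1 = -22969887/9185528.
The numerator is Q*f truncated at degree 2: P0 = a_0 = 9947/24750; P1 = a_1 + q1*a_0 = 144133699381/103337190000; P2 = a_2 + q1*a_1 = 213159125711/129171487500.

The Pade approximant has numerator coefficients [9947/24750, 144133699381/103337190000, 213159125711/129171487500]; denominator coefficients [1, -22969887/9185528].


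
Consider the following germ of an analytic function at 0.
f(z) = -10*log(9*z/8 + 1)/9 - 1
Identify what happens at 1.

There is no denominator, hence no pole anywhere.
Branch term log(1 - z/(-8/9)): argument at 1 is 17/8, nonzero, so 1 is not its branch point (a point on a principal cut is still regular for the continued germ).
So the germ continues analytically to 1.

The point is a regular point.


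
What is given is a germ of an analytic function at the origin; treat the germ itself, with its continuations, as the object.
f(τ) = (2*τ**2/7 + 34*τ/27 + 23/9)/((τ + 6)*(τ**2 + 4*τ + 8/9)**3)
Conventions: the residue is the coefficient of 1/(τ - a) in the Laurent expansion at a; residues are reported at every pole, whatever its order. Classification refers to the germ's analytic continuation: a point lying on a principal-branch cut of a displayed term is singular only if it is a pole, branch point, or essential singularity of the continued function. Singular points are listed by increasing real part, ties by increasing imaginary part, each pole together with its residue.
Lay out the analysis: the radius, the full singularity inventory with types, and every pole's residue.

Denominator factor (τ + 6): pole of order 1 at -6, modulus 6.
Denominator factor (τ**2 + 4*τ + 8/9)^3: discriminant 112/9, real irrational roots -2 + (2/3)*sqrt(7) and -2 - (2/3)*sqrt(7); poles of order 3, moduli 2 - (2/3)*sqrt(7) and 2 + (2/3)*sqrt(7).
The radius of convergence is the smallest modulus among the singular points: 2 - (2/3)*sqrt(7).
At the order-1 pole -6 set g(τ) = (τ - (-6))*f(τ) = (2*τ**2/7 + 34*τ/27 + 23/9)/(τ**2 + 4*τ + 8/9)**3.
Simple pole: residue = g(a) at a = -6, which is 26973/10926272.
The factor τ**2 + 4*τ + 8/9 splits as (τ - a)(τ - a') with a = -2 - (2/3)*sqrt(7), a' = -2 + (2/3)*sqrt(7). At the order-3 pole a set g(τ) = (τ - a)^3*f(τ) = [(2*τ**2/7 + 34*τ/27 + 23/9)/(τ + 6)] / (τ - a')^3.
Order-3 pole: residue = g''(a)/2; g''(-2 - (2/3)*sqrt(7)) = -26973/10926272 - (42423075/14990845184)*sqrt(7), so the residue is -26973/21852544 - (42423075/29981690368)*sqrt(7).
The factor τ**2 + 4*τ + 8/9 splits as (τ - a)(τ - a') with a = -2 + (2/3)*sqrt(7), a' = -2 - (2/3)*sqrt(7). At the order-3 pole a set g(τ) = (τ - a)^3*f(τ) = [(2*τ**2/7 + 34*τ/27 + 23/9)/(τ + 6)] / (τ - a')^3.
Order-3 pole: residue = g''(a)/2; g''(-2 + (2/3)*sqrt(7)) = -26973/10926272 + (42423075/14990845184)*sqrt(7), so the residue is -26973/21852544 + (42423075/29981690368)*sqrt(7).
List the singular points by increasing real part (a conjugate pair: the negative imaginary part first).

Radius of convergence at 0: 2 - (2/3)*sqrt(7).
At -6: a pole of order 1; residue 26973/10926272.
At -2 - (2/3)*sqrt(7): a pole of order 3; residue -26973/21852544 - (42423075/29981690368)*sqrt(7).
At -2 + (2/3)*sqrt(7): a pole of order 3; residue -26973/21852544 + (42423075/29981690368)*sqrt(7).


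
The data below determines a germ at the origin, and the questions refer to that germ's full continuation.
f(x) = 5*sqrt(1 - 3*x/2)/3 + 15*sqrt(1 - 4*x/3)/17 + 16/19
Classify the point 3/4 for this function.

The point is an algebraic (square-root) branch point.

The term (15/17)*sqrt(1 - x/(3/4)) has argument 1 - 3/4/(3/4) = 0 at 3/4: a square-root (algebraic, two-sheeted) branch point; the remaining terms are analytic or single-valued there.


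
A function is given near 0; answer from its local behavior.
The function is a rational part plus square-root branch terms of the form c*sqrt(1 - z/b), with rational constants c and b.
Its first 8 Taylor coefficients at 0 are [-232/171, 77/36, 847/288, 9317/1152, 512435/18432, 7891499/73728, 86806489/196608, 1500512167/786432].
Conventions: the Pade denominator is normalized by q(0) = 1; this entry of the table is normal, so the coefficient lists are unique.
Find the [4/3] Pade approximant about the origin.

The Pade approximant has numerator coefficients [-232/171, 9119/684, -220825/5472, 839861/21888, -102487/18432]; denominator coefficients [1, -33/4, 605/32, -1331/128].

Taylor coefficients needed (read off): a_0 = -232/171, a_1 = 77/36, a_2 = 847/288, a_3 = 9317/1152, a_4 = 512435/18432, a_5 = 7891499/73728, a_6 = 86806489/196608, a_7 = 1500512167/786432.
Write the denominator as Q(z) = 1 + q1*z + q2*z^2 + q3*z^3. Requiring Q*f - P = O(z^8) with deg P <= 4 kills the coefficients of z^5..z^7 in Q*f:
  z^5: a_5 + q1*a_4 + q2*a_3 + q3*a_2 = 0, i.e. 7891499/73728 + (512435/18432)*q1 + (9317/1152)*q2 + (847/288)*q3 = 0.
  z^6: a_6 + q1*a_5 + q2*a_4 + q3*a_3 = 0, i.e. 86806489/196608 + (7891499/73728)*q1 + (512435/18432)*q2 + (9317/1152)*q3 = 0.
  z^7: a_7 + q1*a_6 + q2*a_5 + q3*a_4 = 0, i.e. 1500512167/786432 + (86806489/196608)*q1 + (7891499/73728)*q2 + (512435/18432)*q3 = 0.
Solving this linear system: q1 = -33/4, q2 = 605/32, q3 = -1331/128.
The numerator is Q*f truncated at degree 4: P0 = a_0 = -232/171; P1 = a_1 + q1*a_0 = 9119/684; P2 = a_2 + q1*a_1 + q2*a_0 = -220825/5472; P3 = a_3 + q1*a_2 + q2*a_1 + q3*a_0 = 839861/21888; P4 = a_4 + q1*a_3 + q2*a_2 + q3*a_1 = -102487/18432.


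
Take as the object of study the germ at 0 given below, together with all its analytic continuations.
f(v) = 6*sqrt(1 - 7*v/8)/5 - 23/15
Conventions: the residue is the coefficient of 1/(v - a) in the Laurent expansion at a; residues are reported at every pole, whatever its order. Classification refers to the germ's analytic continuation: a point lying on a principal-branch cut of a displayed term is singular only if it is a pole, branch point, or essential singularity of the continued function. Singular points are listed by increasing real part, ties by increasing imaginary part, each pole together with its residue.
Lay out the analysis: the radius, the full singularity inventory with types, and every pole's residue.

Branch term (6/5)*sqrt(1 - v/(8/7)): its argument vanishes at v = 8/7, a square-root branch point, modulus 8/7.
The radius of convergence is the smallest modulus among the singular points: 8/7.

Radius of convergence at 0: 8/7.
At 8/7: an algebraic (square-root) branch point.


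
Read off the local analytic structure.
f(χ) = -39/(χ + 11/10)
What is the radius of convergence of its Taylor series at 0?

Denominator factor (χ + 11/10): pole of order 1 at -11/10, modulus 11/10.
The radius of convergence is the smallest modulus among the singular points: 11/10.

The radius of convergence is 11/10.


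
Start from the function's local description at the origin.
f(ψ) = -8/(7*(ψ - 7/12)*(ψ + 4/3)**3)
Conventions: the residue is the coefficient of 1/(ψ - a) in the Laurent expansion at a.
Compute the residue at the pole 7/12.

The residue is -13824/85169.

At the order-1 pole 7/12 set g(ψ) = (ψ - (7/12))*f(ψ) = -8/(7*(ψ + 4/3)**3).
Simple pole: residue = g(a) at a = 7/12, which is -13824/85169.


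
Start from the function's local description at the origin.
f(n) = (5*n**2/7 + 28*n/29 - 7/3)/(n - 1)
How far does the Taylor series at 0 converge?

Denominator factor (n - 1): pole of order 1 at 1, modulus 1.
The radius of convergence is the smallest modulus among the singular points: 1.

The radius of convergence is 1.


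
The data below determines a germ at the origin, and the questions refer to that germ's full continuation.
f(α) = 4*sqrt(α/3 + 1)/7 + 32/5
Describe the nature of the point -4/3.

There is no denominator, hence no pole anywhere.
Branch term sqrt(1 - α/(-3)): argument at -4/3 is 5/9, nonzero, so -4/3 is not its branch point (a point on a principal cut is still regular for the continued germ).
So the germ continues analytically to -4/3.

The point is a regular point.


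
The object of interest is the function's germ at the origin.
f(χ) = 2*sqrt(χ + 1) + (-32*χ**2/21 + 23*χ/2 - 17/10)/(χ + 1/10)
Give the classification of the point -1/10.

The denominator factor χ + 1/10 vanishes at -1/10 and appears to the power 1; the numerator there equals -6017/2100, nonzero, and no other factor vanishes.
The branch terms are analytic at this point.
Hence a pole whose order is the multiplicity, 1.

The point is a pole of order 1.


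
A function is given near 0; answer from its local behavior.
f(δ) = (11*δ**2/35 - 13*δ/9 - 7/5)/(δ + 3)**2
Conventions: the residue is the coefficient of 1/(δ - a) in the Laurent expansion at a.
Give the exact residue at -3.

At the order-2 pole -3 set g(δ) = (δ - (-3))^2*f(δ) = 11*δ**2/35 - 13*δ/9 - 7/5.
Order-2 pole: residue = g'(a); g'(-3) = -1049/315, so the residue is -1049/315.

The residue is -1049/315.


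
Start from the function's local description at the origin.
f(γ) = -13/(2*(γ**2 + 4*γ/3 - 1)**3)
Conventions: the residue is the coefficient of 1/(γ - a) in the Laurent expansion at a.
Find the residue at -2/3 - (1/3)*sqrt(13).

The residue is (729/5408)*sqrt(13).

The factor γ**2 + 4*γ/3 - 1 splits as (γ - a)(γ - a') with a = -2/3 - (1/3)*sqrt(13), a' = -2/3 + (1/3)*sqrt(13). At the order-3 pole a set g(γ) = (γ - a)^3*f(γ) = [-13/2] / (γ - a')^3.
Order-3 pole: residue = g''(a)/2; g''(-2/3 - (1/3)*sqrt(13)) = (729/2704)*sqrt(13), so the residue is (729/5408)*sqrt(13).


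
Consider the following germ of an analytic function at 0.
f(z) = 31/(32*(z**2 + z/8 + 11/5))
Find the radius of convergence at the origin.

The radius of convergence is (1/5)*sqrt(55).

Denominator factor (z**2 + z/8 + 11/5): discriminant -2811/320, complex-conjugate roots (-1/16) + ((1/80)*sqrt(14055))*i and (-1/16) - ((1/80)*sqrt(14055))*i; poles of order 1, moduli (1/5)*sqrt(55) and (1/5)*sqrt(55).
The radius of convergence is the smallest modulus among the singular points: (1/5)*sqrt(55).


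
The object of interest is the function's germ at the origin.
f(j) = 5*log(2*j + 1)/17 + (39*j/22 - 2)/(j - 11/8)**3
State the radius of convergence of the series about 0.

The radius of convergence is 1/2.

Denominator factor (j - 11/8)^3: pole of order 3 at 11/8, modulus 11/8.
Branch term (5/17)*log(1 - j/(-1/2)): its argument vanishes at j = -1/2, a logarithmic branch point, modulus 1/2.
The radius of convergence is the smallest modulus among the singular points: 1/2.


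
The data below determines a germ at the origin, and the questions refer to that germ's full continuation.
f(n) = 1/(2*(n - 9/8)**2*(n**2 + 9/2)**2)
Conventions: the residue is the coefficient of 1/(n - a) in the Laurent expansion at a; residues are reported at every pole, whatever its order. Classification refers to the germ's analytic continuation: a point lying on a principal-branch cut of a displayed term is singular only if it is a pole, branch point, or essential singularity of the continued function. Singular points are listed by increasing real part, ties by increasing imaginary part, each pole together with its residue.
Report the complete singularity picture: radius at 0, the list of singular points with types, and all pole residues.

Radius of convergence at 0: 9/8.
At -((3/2)*sqrt(2))*i: a pole of order 2; residue (32768/5582601) - ((6736/5582601)*sqrt(2))*i.
At ((3/2)*sqrt(2))*i: a pole of order 2; residue (32768/5582601) + ((6736/5582601)*sqrt(2))*i.
At 9/8: a pole of order 2; residue -65536/5582601.

Denominator factor (n**2 + 9/2)^2: discriminant -18, complex-conjugate roots ((3/2)*sqrt(2))*i and -((3/2)*sqrt(2))*i; poles of order 2, moduli (3/2)*sqrt(2) and (3/2)*sqrt(2).
Denominator factor (n - 9/8)^2: pole of order 2 at 9/8, modulus 9/8.
The radius of convergence is the smallest modulus among the singular points: 9/8.
The factor n**2 + 9/2 splits as (n - a)(n - a') with a = -((3/2)*sqrt(2))*i, a' = ((3/2)*sqrt(2))*i. At the order-2 pole a set g(n) = (n - a)^2*f(n) = [1/(2*(n - 9/8)**2)] / (n - a')^2.
Order-2 pole: residue = g'(a); g'(-((3/2)*sqrt(2))*i) = (32768/5582601) - ((6736/5582601)*sqrt(2))*i, so the residue is (32768/5582601) - ((6736/5582601)*sqrt(2))*i.
The factor n**2 + 9/2 splits as (n - a)(n - a') with a = ((3/2)*sqrt(2))*i, a' = -((3/2)*sqrt(2))*i. At the order-2 pole a set g(n) = (n - a)^2*f(n) = [1/(2*(n - 9/8)**2)] / (n - a')^2.
Order-2 pole: residue = g'(a); g'(((3/2)*sqrt(2))*i) = (32768/5582601) + ((6736/5582601)*sqrt(2))*i, so the residue is (32768/5582601) + ((6736/5582601)*sqrt(2))*i.
At the order-2 pole 9/8 set g(n) = (n - (9/8))^2*f(n) = 1/(2*(n**2 + 9/2)**2).
Order-2 pole: residue = g'(a); g'(9/8) = -65536/5582601, so the residue is -65536/5582601.
List the singular points by increasing real part (a conjugate pair: the negative imaginary part first).


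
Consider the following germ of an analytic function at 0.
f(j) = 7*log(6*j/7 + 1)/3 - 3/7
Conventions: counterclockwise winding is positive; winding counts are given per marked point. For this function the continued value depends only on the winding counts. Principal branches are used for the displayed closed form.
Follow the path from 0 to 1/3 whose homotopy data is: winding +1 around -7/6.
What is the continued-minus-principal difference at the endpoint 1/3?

The rational part is single-valued and drops out of the difference; each branch term changes only by its own monodromy.
(7/3)*log(1 - j/(-7/6)): each positive loop around -7/6 adds 2*pi*i to the log, so winding +1 contributes (7/3)*(1)*2*pi*i = (14/3)*pi*i.
Summing the contributions at j = 1/3 gives (14/3)*pi*i.

Continued minus principal equals (14/3)*pi*i.


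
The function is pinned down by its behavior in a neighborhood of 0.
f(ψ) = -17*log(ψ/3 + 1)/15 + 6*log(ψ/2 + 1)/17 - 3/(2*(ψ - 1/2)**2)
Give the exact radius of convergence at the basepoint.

The radius of convergence is 1/2.

Denominator factor (ψ - 1/2)^2: pole of order 2 at 1/2, modulus 1/2.
Branch term (-17/15)*log(1 - ψ/(-3)): its argument vanishes at ψ = -3, a logarithmic branch point, modulus 3.
Branch term (6/17)*log(1 - ψ/(-2)): its argument vanishes at ψ = -2, a logarithmic branch point, modulus 2.
The radius of convergence is the smallest modulus among the singular points: 1/2.


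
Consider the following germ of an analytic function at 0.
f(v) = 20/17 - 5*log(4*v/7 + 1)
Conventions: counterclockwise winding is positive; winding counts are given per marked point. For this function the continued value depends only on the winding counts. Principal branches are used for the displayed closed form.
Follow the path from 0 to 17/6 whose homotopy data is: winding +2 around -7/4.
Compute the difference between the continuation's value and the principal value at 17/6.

The rational part is single-valued and drops out of the difference; each branch term changes only by its own monodromy.
(-5)*log(1 - v/(-7/4)): each positive loop around -7/4 adds 2*pi*i to the log, so winding +2 contributes (-5)*(2)*2*pi*i = -(20)*pi*i.
Summing the contributions at v = 17/6 gives -(20)*pi*i.

Continued minus principal equals -(20)*pi*i.


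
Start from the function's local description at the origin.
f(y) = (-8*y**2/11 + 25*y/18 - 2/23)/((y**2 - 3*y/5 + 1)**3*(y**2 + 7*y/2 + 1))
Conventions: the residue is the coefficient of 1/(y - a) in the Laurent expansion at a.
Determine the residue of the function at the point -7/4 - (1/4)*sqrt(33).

The factor y**2 + 7*y/2 + 1 splits as (y - a)(y - a') with a = -7/4 - (1/4)*sqrt(33), a' = -7/4 + (1/4)*sqrt(33). At the order-1 pole a set g(y) = (y - a)*f(y) = [(-8*y**2/11 + 25*y/18 - 2/23)/(y**2 - 3*y/5 + 1)**3] / (y - a').
Simple pole: residue = g(a) at a = -7/4 - (1/4)*sqrt(33), which is -7476125/156933117 + (44621875/5178792861)*sqrt(33).

The residue is -7476125/156933117 + (44621875/5178792861)*sqrt(33).


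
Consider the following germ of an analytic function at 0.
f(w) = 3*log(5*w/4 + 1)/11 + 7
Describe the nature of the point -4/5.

The term (3/11)*log(1 - w/(-4/5)) has argument 1 - -4/5/(-4/5) = 0 at -4/5: a logarithmic (infinitely-sheeted) branch point; the remaining terms are analytic or single-valued there.

The point is a logarithmic branch point.


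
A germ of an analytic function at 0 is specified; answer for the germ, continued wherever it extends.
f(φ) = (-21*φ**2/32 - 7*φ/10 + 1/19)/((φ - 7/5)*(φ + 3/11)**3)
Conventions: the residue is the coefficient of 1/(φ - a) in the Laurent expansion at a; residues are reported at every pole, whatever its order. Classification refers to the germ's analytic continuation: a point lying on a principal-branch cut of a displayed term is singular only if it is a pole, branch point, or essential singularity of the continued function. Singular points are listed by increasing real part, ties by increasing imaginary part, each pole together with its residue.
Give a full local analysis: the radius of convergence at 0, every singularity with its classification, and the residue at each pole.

Radius of convergence at 0: 3/11.
At -3/11: a pole of order 3; residue 223920785/473442304.
At 7/5: a pole of order 1; residue -223920785/473442304.

Denominator factor (φ - 7/5): pole of order 1 at 7/5, modulus 7/5.
Denominator factor (φ + 3/11)^3: pole of order 3 at -3/11, modulus 3/11.
The radius of convergence is the smallest modulus among the singular points: 3/11.
At the order-3 pole -3/11 set g(φ) = (φ - (-3/11))^3*f(φ) = (-21*φ**2/32 - 7*φ/10 + 1/19)/(φ - 7/5).
Order-3 pole: residue = g''(a)/2; g''(-3/11) = 223920785/236721152, so the residue is 223920785/473442304.
At the order-1 pole 7/5 set g(φ) = (φ - (7/5))*f(φ) = (-21*φ**2/32 - 7*φ/10 + 1/19)/(φ + 3/11)**3.
Simple pole: residue = g(a) at a = 7/5, which is -223920785/473442304.
List the singular points by increasing real part (a conjugate pair: the negative imaginary part first).


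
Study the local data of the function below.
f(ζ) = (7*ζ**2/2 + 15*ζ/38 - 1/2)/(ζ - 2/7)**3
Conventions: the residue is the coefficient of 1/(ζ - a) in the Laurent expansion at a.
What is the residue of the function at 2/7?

At the order-3 pole 2/7 set g(ζ) = (ζ - (2/7))^3*f(ζ) = 7*ζ**2/2 + 15*ζ/38 - 1/2.
Order-3 pole: residue = g''(a)/2; g''(2/7) = 7, so the residue is 7/2.

The residue is 7/2.


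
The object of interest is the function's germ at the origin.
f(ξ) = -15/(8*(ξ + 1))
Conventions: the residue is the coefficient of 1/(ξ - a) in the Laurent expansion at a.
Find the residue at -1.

At the order-1 pole -1 set g(ξ) = (ξ - (-1))*f(ξ) = -15/8.
Simple pole: residue = g(a) at a = -1, which is -15/8.

The residue is -15/8.


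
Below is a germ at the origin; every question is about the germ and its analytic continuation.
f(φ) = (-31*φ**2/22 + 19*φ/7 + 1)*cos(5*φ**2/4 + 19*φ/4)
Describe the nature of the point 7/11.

The point is a regular point.

There is no denominator, hence no pole anywhere.
The factor cos(5*φ**2/4 + 19*φ/4) is entire.
So the germ continues analytically to 7/11.


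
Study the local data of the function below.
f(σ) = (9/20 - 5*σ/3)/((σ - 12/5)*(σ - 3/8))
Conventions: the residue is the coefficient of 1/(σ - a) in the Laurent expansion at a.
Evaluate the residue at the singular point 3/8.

The residue is 7/81.

At the order-1 pole 3/8 set g(σ) = (σ - (3/8))*f(σ) = (9/20 - 5*σ/3)/(σ - 12/5).
Simple pole: residue = g(a) at a = 3/8, which is 7/81.


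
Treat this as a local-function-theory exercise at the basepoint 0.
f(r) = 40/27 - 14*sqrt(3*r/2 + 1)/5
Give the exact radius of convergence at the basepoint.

Branch term (-14/5)*sqrt(1 - r/(-2/3)): its argument vanishes at r = -2/3, a square-root branch point, modulus 2/3.
The radius of convergence is the smallest modulus among the singular points: 2/3.

The radius of convergence is 2/3.


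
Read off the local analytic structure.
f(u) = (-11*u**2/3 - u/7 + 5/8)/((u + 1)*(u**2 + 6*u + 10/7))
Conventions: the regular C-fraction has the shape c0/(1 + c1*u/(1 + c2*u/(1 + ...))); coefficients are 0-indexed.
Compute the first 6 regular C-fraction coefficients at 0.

Taylor coefficients (expand at 0): a_0 = 7/16, a_1 = -19/8, a_2 = 3667/480, a_3 = -68147/2400, a_4 = 895043/8000, a_5 = -2239961/5000.
c0 = a_0 = 7/16. Peel one level at a time: if S = 1 + c*u/S' with S'(0) = 1, then c is the u-coefficient of S and S' = c*u/(S - 1).
S_1 = c0/f = 1 + (38/7)*u + (17651/1470)*u^2 + ...; c1 = 38/7.
S_2 = c1*u/(S_1 - 1) = 1 + (-929/420)*u + (-110033/68400)*u^2 + ...; c2 = -929/420.
S_3 = c2*u/(S_2 - 1) = 1 + (-770231/1059060)*u + (9815543927/4673367015)*u^2 + ...; c3 = -770231/1059060.
S_4 = c3*u/(S_3 - 1) = 1 + (801268892/277456069)*u + (2403806676/4694652259)*u^2 + ...; c4 = 801268892/277456069.
S_5 = c4*u/(S_4 - 1) = 1 + (-2787/15719)*u + ...; c5 = -2787/15719.

The regular C-fraction coefficients are [7/16, 38/7, -929/420, -770231/1059060, 801268892/277456069, -2787/15719].


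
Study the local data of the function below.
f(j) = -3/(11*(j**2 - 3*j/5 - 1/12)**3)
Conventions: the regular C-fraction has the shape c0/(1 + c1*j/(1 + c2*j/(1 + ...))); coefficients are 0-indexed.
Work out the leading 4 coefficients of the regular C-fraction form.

Taylor coefficients (expand at 0): a_0 = 5184/11, a_1 = -559872/55, a_2 = 44976384/275, a_3 = -618098688/275.
c0 = a_0 = 5184/11. Peel one level at a time: if S = 1 + c*j/S' with S'(0) = 1, then c is the j-coefficient of S and S' = c*j/(S - 1).
S_1 = c0/f = 1 + (108/5)*j + (2988/25)*j^2 + ...; c1 = 108/5.
S_2 = c1*j/(S_1 - 1) = 1 + (-83/15)*j + (8401/225)*j^2 + ...; c2 = -83/15.
S_3 = c2*j/(S_2 - 1) = 1 + (8401/1245)*j + ...; c3 = 8401/1245.

The regular C-fraction coefficients are [5184/11, 108/5, -83/15, 8401/1245].


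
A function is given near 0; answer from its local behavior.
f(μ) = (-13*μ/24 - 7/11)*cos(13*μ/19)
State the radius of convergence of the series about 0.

The radius of convergence is infinite.

The factor cos(13*μ/19) is entire and contributes no finite singular point.
The polynomial part has no poles.
No finite singular points: the Taylor series at 0 converges everywhere.


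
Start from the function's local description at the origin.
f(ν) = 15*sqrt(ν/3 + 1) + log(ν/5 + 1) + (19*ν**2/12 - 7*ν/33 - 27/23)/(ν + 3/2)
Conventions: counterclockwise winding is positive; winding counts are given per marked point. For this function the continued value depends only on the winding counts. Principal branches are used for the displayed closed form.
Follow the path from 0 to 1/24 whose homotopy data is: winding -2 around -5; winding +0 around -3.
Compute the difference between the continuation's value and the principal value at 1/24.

Continued minus principal equals -(4)*pi*i.

The rational part is single-valued and drops out of the difference; each branch term changes only by its own monodromy.
(15)*sqrt(1 - ν/(-3)): winding +0 is even, the square root returns to the same sheet, contribution 0.
(1)*log(1 - ν/(-5)): each positive loop around -5 adds 2*pi*i to the log, so winding -2 contributes (1)*(-2)*2*pi*i = -(4)*pi*i.
Summing the contributions at ν = 1/24 gives -(4)*pi*i.


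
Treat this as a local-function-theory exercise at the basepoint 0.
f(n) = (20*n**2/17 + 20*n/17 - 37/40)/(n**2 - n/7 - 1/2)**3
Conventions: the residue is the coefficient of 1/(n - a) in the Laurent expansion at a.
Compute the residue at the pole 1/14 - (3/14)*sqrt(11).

The factor n**2 - n/7 - 1/2 splits as (n - a)(n - a') with a = 1/14 - (3/14)*sqrt(11), a' = 1/14 + (3/14)*sqrt(11). At the order-3 pole a set g(n) = (n - a)^3*f(n) = [20*n**2/17 + 20*n/17 - 37/40] / (n - a')^3.
Order-3 pole: residue = g''(a)/2; g''(1/14 - (3/14)*sqrt(11)) = (11806403/18327870)*sqrt(11), so the residue is (11806403/36655740)*sqrt(11).

The residue is (11806403/36655740)*sqrt(11).


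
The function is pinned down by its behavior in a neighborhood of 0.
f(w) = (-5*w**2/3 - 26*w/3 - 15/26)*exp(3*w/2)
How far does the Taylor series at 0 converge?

The radius of convergence is infinite.

The factor exp(3*w/2) is entire and contributes no finite singular point.
The polynomial part has no poles.
No finite singular points: the Taylor series at 0 converges everywhere.


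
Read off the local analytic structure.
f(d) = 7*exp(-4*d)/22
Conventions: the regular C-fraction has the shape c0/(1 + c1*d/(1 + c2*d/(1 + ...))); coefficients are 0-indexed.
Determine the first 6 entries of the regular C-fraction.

The regular C-fraction coefficients are [7/22, 4, -2, 2/3, -2/3, 2/5].

Taylor coefficients (expand at 0): a_0 = 7/22, a_1 = -14/11, a_2 = 28/11, a_3 = -112/33, a_4 = 112/33, a_5 = -448/165.
c0 = a_0 = 7/22. Peel one level at a time: if S = 1 + c*d/S' with S'(0) = 1, then c is the d-coefficient of S and S' = c*d/(S - 1).
S_1 = c0/f = 1 + (4)*d + (8)*d^2 + ...; c1 = 4.
S_2 = c1*d/(S_1 - 1) = 1 + (-2)*d + (4/3)*d^2 + ...; c2 = -2.
S_3 = c2*d/(S_2 - 1) = 1 + (2/3)*d + (4/9)*d^2 + ...; c3 = 2/3.
S_4 = c3*d/(S_3 - 1) = 1 + (-2/3)*d + (4/15)*d^2 + ...; c4 = -2/3.
S_5 = c4*d/(S_4 - 1) = 1 + (2/5)*d + ...; c5 = 2/5.


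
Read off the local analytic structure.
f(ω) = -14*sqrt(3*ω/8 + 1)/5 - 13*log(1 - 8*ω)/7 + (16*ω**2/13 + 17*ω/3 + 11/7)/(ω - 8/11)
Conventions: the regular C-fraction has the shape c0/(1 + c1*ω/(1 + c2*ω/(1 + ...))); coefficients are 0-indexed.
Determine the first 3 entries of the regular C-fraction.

Taylor coefficients (expand at 0): a_0 = -1389/280, a_1 = 23987/6720, a_2 = 30042643/698880.
c0 = a_0 = -1389/280. Peel one level at a time: if S = 1 + c*ω/S' with S'(0) = 1, then c is the ω-coefficient of S and S' = c*ω/(S - 1).
S_1 = c0/f = 1 + (23987/33336)*ω + (66333791789/7223377824)*ω^2 + ...; c1 = 23987/33336.
S_2 = c1*ω/(S_1 - 1) = 1 + (-66333791789/5197599108)*ω + ...; c2 = -66333791789/5197599108.

The regular C-fraction coefficients are [-1389/280, 23987/33336, -66333791789/5197599108].


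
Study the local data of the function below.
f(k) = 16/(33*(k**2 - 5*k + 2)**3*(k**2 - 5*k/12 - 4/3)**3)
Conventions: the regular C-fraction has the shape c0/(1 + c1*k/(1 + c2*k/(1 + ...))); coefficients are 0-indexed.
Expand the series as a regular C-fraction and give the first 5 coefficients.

Taylor coefficients (expand at 0): a_0 = -9/352, a_1 = -945/5632, a_2 = -36639/45056, a_3 = -2316015/720896, a_4 = -262879911/23068672.
c0 = a_0 = -9/352. Peel one level at a time: if S = 1 + c*k/S' with S'(0) = 1, then c is the k-coefficient of S and S' = c*k/(S - 1).
S_1 = c0/f = 1 + (-105/16)*k + (2883/256)*k^2 + ...; c1 = -105/16.
S_2 = c1*k/(S_1 - 1) = 1 + (961/560)*k + (2041969/470400)*k^2 + ...; c2 = 961/560.
S_3 = c2*k/(S_2 - 1) = 1 + (-2041969/807240)*k + (8852146945/2127792384)*k^2 + ...; c3 = -2041969/807240.
S_4 = c3*k/(S_3 - 1) = 1 + (309825143075/188383892064)*k + ...; c4 = 309825143075/188383892064.

The regular C-fraction coefficients are [-9/352, -105/16, 961/560, -2041969/807240, 309825143075/188383892064].
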